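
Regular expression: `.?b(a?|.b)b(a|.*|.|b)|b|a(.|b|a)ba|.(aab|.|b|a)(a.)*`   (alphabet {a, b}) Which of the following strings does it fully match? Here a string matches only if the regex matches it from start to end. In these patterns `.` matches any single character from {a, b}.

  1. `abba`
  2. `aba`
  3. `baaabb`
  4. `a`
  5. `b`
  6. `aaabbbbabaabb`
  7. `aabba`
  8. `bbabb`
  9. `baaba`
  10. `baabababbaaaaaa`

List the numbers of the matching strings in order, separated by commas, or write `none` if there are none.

1, 5, 8

1 → match
2 → no match
3 → no match
4 → no match
5 → match
6 → no match
7 → no match
8 → match
9 → no match
10 → no match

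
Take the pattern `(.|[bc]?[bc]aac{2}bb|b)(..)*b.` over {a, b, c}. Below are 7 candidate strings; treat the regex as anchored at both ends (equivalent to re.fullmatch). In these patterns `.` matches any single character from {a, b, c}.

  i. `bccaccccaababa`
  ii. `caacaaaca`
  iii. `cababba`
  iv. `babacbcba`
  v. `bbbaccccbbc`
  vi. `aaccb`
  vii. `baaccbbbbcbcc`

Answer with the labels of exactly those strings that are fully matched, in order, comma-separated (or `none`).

i → no match
ii → no match
iii → match
iv → match
v → match
vi → no match
vii → no match

iii, iv, v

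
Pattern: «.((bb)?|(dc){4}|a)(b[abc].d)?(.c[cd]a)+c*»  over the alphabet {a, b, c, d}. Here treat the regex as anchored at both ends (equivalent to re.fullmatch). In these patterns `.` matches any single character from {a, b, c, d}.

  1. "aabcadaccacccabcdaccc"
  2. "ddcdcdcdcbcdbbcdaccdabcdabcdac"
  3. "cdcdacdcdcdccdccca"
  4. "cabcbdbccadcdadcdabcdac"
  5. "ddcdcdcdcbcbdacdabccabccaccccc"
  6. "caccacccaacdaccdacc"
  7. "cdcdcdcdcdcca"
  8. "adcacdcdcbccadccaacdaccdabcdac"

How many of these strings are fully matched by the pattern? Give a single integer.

1 → match
2 → no match
3 → no match
4 → match
5 → match
6 → match
7 → match
8 → no match
Total matched: 5

5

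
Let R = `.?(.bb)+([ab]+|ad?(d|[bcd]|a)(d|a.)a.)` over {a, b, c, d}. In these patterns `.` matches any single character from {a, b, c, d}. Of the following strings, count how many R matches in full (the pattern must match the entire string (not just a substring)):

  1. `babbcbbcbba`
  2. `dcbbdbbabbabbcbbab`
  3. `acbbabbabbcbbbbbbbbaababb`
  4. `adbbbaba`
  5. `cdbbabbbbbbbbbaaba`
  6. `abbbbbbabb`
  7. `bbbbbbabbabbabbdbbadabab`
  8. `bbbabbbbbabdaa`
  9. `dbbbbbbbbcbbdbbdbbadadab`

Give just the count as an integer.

9

1 → match
2 → match
3 → match
4 → match
5 → match
6 → match
7 → match
8 → match
9 → match
Total matched: 9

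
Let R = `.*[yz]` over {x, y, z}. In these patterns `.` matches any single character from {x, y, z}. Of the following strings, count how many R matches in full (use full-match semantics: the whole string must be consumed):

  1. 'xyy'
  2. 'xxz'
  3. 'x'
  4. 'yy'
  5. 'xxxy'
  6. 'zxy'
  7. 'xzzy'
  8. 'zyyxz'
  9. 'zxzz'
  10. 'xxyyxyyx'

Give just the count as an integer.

1. 'xyy' → match
2. 'xxz' → match
3. 'x' → no match
4. 'yy' → match
5. 'xxxy' → match
6. 'zxy' → match
7. 'xzzy' → match
8. 'zyyxz' → match
9. 'zxzz' → match
10. 'xxyyxyyx' → no match
Total matched: 8

8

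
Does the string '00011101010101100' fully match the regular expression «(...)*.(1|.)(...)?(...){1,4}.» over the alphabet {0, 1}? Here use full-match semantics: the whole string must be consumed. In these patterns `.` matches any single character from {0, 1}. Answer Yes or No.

No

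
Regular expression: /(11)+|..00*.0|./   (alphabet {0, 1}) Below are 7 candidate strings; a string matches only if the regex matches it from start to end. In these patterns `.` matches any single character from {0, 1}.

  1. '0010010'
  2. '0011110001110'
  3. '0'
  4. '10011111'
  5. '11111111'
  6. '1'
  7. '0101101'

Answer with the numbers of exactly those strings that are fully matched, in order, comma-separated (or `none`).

1 → no match
2 → no match
3 → match
4 → no match
5 → match
6 → match
7 → no match

3, 5, 6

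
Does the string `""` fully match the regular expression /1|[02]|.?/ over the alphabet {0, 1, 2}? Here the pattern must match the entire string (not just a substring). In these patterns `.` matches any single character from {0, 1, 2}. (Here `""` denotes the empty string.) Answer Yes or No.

Yes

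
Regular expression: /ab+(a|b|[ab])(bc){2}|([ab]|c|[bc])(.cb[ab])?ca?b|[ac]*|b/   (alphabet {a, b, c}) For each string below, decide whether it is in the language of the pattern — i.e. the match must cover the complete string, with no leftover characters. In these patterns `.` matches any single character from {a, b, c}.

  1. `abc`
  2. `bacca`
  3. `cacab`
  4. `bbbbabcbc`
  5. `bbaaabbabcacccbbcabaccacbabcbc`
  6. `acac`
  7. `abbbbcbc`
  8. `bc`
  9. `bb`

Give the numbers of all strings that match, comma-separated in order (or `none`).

1 → no match
2 → no match
3 → no match
4 → no match
5 → no match
6 → match
7 → match
8 → no match
9 → no match

6, 7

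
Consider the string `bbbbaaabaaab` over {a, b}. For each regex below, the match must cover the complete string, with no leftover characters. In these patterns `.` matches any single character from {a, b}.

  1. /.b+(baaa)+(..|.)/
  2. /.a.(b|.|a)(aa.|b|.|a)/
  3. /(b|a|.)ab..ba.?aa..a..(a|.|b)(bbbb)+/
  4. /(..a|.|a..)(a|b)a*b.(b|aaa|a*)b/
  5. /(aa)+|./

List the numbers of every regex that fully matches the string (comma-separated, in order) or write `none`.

1

1 → match
2 → no match
3 → no match — must end with `bbbb`
4 → no match
5 → no match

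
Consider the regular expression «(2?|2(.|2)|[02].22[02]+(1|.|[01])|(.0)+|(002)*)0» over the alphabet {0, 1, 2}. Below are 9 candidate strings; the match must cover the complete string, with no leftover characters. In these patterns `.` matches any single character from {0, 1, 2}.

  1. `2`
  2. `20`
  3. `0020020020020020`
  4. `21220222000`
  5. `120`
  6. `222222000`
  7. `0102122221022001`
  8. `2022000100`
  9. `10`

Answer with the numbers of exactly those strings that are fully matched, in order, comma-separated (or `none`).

1. `2` → no match — must end with `0`
2. `20` → match
3 → match
4. `21220222000` → match
5. `120` → no match
6. `222222000` → match
7 → no match — must end with `0`
8. `2022000100` → no match
9. `10` → no match

2, 3, 4, 6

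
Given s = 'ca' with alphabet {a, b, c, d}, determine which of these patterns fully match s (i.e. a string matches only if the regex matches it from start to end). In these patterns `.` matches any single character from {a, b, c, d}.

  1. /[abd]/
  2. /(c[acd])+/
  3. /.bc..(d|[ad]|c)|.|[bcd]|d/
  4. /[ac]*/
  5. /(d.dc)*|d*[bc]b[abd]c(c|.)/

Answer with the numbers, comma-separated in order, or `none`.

1 → no match
2 → match
3 → no match
4 → match
5 → no match

2, 4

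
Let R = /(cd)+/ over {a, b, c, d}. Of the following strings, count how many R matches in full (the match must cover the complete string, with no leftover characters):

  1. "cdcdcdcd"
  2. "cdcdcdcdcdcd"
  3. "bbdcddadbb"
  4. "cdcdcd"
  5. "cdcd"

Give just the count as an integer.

4

1. "cdcdcdcd" → match
2. "cdcdcdcdcdcd" → match
3. "bbdcddadbb" → no match — must start with "cd"
4. "cdcdcd" → match
5. "cdcd" → match
Total matched: 4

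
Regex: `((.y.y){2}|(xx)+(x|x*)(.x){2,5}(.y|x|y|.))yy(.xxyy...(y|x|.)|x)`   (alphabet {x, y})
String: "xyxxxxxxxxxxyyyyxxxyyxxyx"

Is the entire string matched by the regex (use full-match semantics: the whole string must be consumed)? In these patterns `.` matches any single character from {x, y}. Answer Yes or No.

No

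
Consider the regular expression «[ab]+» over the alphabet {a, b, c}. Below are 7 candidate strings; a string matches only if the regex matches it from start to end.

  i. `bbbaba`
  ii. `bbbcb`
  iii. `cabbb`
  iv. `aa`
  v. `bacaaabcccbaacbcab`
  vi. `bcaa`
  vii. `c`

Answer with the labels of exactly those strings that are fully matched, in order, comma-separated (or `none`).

i, iv

i. `bbbaba` → match
ii. `bbbcb` → no match
iii. `cabbb` → no match
iv. `aa` → match
v → no match
vi. `bcaa` → no match
vii. `c` → no match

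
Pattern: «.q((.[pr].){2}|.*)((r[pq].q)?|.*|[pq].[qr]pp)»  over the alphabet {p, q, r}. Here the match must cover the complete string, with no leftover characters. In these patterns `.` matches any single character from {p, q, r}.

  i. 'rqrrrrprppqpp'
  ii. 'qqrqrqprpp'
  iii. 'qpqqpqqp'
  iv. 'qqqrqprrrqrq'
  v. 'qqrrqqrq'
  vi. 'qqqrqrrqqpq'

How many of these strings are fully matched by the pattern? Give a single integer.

i → match
ii. 'qqrqrqprpp' → match
iii. 'qpqqpqqp' → no match
iv. 'qqqrqprrrqrq' → match
v. 'qqrrqqrq' → match
vi. 'qqqrqrrqqpq' → match
Total matched: 5

5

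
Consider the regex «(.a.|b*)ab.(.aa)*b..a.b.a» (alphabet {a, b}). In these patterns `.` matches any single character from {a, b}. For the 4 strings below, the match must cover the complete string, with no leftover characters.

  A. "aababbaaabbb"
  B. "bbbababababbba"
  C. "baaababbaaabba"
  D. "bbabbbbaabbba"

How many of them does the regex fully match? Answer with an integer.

A → no match — must end with "a"
B → match
C → match
D → match
Total matched: 3

3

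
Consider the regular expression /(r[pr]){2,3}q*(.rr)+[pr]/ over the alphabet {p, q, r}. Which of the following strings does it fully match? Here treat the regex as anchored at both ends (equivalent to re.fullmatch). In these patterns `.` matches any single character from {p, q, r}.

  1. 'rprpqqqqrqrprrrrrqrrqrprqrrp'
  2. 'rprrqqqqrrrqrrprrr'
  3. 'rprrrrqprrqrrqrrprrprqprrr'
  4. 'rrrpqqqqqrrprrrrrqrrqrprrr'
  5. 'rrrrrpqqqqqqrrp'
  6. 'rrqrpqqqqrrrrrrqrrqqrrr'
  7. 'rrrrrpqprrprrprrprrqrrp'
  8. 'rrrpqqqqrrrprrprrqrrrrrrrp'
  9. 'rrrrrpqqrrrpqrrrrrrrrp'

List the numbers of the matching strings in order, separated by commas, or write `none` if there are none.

1 → no match
2 → match
3 → no match
4 → no match
5 → match
6 → no match
7 → match
8 → no match
9 → no match

2, 5, 7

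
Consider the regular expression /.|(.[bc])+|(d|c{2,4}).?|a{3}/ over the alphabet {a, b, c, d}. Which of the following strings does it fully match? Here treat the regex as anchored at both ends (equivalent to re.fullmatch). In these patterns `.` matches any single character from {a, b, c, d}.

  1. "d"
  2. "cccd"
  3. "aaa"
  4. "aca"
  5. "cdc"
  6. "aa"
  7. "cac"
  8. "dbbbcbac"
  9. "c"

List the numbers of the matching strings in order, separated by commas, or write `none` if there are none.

1, 2, 3, 8, 9

1 → match
2 → match
3 → match
4 → no match
5 → no match
6 → no match
7 → no match
8 → match
9 → match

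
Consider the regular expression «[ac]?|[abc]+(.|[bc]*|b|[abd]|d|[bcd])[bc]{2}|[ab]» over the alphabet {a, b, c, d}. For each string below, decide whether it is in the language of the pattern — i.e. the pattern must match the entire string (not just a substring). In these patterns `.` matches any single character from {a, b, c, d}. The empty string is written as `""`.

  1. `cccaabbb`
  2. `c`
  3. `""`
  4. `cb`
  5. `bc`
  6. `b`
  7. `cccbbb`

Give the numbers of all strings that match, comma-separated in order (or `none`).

1, 2, 3, 6, 7

1 → match
2 → match
3 → match
4 → no match
5 → no match
6 → match
7 → match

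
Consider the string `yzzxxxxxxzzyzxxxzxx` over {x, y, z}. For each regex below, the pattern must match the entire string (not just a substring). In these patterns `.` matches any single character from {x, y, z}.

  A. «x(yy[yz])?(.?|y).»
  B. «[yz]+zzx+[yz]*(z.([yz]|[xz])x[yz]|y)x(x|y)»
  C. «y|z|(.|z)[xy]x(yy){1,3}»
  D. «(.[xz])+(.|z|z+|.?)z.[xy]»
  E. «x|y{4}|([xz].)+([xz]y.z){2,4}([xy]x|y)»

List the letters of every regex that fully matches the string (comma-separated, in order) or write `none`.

A → no match — must start with `x`
B → match
C → no match
D → no match
E → no match

B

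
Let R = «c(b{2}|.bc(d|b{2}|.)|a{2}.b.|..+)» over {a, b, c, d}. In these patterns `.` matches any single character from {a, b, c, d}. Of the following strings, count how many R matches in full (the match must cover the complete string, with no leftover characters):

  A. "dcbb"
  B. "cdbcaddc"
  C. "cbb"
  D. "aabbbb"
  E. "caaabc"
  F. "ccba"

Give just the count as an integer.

4

A → no match — must start with "c"
B → match
C → match
D → no match — must start with "c"
E → match
F → match
Total matched: 4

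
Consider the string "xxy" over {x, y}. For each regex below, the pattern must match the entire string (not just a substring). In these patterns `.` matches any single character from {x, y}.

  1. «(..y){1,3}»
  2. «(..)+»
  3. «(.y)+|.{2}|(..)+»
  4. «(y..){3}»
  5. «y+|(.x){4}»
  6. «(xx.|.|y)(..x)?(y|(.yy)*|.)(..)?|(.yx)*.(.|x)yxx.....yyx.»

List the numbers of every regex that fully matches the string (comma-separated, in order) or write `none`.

1, 6

1 → match
2 → no match
3 → no match
4 → no match — must start with "y"
5 → no match
6 → match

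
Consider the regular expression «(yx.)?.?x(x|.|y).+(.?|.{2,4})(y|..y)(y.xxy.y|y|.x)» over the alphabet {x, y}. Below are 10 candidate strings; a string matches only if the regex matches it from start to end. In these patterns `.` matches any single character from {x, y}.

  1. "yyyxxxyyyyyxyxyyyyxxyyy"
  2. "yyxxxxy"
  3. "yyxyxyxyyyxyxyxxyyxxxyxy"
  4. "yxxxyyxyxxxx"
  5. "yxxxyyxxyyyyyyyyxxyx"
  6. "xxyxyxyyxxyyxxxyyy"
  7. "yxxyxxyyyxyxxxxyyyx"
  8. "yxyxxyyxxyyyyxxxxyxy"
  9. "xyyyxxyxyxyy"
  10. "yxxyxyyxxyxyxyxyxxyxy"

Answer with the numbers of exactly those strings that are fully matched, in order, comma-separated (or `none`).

6, 7, 9

1 → no match
2 → no match
3 → no match
4 → no match
5 → no match
6 → match
7 → match
8 → no match
9 → match
10 → no match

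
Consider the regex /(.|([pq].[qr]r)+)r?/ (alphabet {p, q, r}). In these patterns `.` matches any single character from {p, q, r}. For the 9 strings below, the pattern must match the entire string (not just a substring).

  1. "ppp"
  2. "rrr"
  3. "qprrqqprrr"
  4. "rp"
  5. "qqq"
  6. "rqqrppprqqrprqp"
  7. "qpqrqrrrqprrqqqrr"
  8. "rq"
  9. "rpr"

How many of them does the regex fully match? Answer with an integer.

1

1 → no match
2 → no match
3 → no match
4 → no match
5 → no match
6 → no match
7 → match
8 → no match
9 → no match
Total matched: 1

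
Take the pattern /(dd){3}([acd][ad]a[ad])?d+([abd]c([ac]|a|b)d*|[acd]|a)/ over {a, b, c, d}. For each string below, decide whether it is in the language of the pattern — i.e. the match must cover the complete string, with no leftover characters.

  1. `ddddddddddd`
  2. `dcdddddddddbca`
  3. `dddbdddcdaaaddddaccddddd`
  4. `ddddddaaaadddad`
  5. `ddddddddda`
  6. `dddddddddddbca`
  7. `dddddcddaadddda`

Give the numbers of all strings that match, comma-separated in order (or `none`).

1, 5, 6

1 → match
2 → no match — must start with `dd`
3 → no match
4 → no match
5 → match
6 → match
7 → no match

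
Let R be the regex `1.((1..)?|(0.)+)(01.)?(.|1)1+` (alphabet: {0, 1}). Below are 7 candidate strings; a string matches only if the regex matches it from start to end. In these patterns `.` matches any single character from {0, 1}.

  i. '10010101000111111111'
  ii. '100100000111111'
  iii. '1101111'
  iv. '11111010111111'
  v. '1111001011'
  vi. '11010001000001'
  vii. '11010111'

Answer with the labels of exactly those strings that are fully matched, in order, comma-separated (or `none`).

i → match
ii → match
iii → match
iv → match
v → match
vi → match
vii → match

i, ii, iii, iv, v, vi, vii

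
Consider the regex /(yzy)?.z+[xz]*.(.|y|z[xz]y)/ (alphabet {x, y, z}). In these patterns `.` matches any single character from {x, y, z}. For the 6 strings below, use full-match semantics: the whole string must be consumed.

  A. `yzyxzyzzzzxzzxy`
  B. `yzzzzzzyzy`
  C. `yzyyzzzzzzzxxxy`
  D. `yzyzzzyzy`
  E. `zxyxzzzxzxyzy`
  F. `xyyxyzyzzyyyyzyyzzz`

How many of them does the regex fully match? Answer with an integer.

1

A → no match
B → no match
C → match
D → no match
E → no match
F → no match
Total matched: 1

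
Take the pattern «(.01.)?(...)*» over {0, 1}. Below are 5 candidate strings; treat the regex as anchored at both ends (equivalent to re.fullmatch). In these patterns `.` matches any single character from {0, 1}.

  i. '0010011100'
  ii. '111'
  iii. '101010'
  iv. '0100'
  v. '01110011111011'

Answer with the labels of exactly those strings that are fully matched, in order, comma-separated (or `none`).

i, ii, iii

i. '0010011100' → match
ii. '111' → match
iii. '101010' → match
iv. '0100' → no match
v → no match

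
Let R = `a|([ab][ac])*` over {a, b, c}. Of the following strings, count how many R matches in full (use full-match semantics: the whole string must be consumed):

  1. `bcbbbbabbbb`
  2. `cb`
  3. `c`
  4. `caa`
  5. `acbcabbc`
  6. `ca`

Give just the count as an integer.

1 → no match
2 → no match
3 → no match
4 → no match
5 → no match
6 → no match
Total matched: 0

0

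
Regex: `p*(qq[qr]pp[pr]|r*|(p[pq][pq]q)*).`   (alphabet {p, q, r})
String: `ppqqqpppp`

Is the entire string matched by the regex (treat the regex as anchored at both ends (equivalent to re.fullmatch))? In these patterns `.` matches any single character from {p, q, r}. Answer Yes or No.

Yes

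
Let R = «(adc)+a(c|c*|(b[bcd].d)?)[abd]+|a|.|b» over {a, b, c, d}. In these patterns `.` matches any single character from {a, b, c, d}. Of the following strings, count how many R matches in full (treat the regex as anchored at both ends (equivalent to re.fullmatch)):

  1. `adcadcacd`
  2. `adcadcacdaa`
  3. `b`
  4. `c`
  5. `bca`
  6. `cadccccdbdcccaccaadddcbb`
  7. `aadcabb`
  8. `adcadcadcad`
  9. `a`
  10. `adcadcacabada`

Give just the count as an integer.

7

1. `adcadcacd` → match
2. `adcadcacdaa` → match
3. `b` → match
4. `c` → match
5. `bca` → no match
6 → no match
7. `aadcabb` → no match
8. `adcadcadcad` → match
9. `a` → match
10 → match
Total matched: 7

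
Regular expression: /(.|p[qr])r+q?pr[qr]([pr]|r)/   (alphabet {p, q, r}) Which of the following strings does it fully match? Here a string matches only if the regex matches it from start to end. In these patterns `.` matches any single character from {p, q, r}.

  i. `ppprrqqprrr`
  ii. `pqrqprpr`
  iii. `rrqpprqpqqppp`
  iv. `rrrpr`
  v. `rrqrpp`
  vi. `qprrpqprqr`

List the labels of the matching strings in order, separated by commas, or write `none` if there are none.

i. `ppprrqqprrr` → no match
ii. `pqrqprpr` → no match
iii → no match
iv. `rrrpr` → no match
v. `rrqrpp` → no match
vi. `qprrpqprqr` → no match

none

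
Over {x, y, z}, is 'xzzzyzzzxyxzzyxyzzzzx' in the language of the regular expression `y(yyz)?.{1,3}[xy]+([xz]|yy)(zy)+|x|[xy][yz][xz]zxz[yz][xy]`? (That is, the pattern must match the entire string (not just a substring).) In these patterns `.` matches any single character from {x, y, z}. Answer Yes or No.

No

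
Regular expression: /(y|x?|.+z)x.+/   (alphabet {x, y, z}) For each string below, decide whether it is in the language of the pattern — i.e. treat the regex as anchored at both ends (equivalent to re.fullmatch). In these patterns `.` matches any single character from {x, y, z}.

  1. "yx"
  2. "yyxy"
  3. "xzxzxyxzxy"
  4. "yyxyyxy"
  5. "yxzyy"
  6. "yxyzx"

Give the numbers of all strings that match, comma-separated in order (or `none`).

3, 5, 6

1 → no match
2 → no match
3 → match
4 → no match
5 → match
6 → match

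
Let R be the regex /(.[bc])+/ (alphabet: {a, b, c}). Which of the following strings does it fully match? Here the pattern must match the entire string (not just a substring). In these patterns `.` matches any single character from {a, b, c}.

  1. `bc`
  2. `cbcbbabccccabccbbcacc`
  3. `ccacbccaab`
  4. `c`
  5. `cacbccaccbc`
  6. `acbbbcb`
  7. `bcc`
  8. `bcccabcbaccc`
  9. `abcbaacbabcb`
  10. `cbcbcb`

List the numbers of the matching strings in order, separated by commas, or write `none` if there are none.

1, 8, 10

1. `bc` → match
2 → no match
3. `ccacbccaab` → no match
4. `c` → no match
5. `cacbccaccbc` → no match
6. `acbbbcb` → no match
7. `bcc` → no match
8. `bcccabcbaccc` → match
9. `abcbaacbabcb` → no match
10. `cbcbcb` → match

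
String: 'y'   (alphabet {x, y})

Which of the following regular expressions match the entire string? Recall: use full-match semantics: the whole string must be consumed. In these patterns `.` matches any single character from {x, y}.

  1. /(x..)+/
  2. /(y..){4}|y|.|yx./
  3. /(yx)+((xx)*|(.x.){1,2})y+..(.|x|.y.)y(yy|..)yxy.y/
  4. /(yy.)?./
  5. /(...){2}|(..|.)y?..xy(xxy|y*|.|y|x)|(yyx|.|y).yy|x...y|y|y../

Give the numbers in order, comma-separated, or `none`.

1 → no match — must start with 'x'
2 → match
3 → no match — must start with 'yx'
4 → match
5 → match

2, 4, 5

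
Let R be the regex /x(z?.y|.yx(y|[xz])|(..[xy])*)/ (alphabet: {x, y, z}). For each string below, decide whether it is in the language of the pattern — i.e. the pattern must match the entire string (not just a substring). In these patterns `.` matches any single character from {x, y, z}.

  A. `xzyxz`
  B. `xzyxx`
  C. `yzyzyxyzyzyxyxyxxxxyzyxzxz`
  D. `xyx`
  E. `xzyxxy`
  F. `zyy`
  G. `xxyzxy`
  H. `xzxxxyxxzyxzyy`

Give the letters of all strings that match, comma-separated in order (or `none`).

A, B

A → match
B → match
C → no match — must start with `x`
D → no match
E → no match
F → no match — must start with `x`
G → no match
H → no match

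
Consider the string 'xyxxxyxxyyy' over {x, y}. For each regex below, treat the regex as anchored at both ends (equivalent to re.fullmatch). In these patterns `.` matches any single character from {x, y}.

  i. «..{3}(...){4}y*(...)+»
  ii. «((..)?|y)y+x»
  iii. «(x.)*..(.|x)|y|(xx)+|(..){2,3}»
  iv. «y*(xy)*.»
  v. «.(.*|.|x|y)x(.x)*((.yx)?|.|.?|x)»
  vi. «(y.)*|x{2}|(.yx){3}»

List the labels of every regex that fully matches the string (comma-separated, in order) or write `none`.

iii

i → no match
ii → no match — must end with 'yx'
iii → match
iv → no match
v → no match
vi → no match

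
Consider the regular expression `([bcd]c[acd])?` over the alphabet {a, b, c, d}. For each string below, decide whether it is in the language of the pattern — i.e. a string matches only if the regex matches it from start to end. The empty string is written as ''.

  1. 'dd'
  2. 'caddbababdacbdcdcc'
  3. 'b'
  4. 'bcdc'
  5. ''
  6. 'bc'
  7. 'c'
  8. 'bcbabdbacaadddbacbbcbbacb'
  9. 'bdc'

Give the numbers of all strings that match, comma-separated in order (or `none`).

1 → no match
2 → no match
3 → no match
4 → no match
5 → match
6 → no match
7 → no match
8 → no match
9 → no match

5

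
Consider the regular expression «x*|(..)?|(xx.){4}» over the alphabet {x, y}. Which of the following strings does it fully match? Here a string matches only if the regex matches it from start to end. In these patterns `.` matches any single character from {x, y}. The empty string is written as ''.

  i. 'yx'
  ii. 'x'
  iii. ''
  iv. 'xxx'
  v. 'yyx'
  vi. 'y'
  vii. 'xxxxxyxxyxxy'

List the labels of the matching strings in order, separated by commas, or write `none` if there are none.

i → match
ii → match
iii → match
iv → match
v → no match
vi → no match
vii → match

i, ii, iii, iv, vii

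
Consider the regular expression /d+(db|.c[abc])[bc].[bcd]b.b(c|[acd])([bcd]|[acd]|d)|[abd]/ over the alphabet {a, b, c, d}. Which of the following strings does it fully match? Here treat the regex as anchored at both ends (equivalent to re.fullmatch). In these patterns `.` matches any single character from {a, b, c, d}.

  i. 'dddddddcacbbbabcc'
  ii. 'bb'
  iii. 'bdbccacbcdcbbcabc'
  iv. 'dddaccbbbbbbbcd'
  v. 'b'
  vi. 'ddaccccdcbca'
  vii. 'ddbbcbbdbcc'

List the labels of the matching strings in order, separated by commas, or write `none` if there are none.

i, v, vii

i → match
ii → no match
iii → no match
iv → no match
v → match
vi → no match
vii → match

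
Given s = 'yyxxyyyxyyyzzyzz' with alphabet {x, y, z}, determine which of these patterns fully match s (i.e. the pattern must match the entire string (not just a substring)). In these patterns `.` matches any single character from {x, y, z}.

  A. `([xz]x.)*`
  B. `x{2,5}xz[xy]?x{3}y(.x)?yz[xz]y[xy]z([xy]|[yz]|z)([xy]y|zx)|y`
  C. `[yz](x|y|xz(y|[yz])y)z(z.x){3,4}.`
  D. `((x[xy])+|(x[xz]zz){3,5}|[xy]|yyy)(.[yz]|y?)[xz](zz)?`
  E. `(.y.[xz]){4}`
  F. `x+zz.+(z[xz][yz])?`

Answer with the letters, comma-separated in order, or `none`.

E

A → no match
B → no match
C → no match
D → no match
E → match
F → no match — must start with 'x'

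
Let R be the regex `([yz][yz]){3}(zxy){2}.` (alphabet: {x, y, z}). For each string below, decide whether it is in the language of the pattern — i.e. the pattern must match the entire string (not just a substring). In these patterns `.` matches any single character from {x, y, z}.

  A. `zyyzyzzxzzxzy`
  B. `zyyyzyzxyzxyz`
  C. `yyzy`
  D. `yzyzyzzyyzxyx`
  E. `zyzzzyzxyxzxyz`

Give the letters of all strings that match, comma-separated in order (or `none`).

A → no match
B → match
C → no match
D → no match
E → no match

B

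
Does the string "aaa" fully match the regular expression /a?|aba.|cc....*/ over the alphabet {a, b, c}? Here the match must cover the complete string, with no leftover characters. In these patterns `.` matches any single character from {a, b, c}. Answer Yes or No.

No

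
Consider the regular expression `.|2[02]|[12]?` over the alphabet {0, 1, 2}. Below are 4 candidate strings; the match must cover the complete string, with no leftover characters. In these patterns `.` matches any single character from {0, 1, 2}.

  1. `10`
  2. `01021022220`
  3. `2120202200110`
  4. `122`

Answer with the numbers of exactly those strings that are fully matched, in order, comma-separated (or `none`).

1. `10` → no match
2. `01021022220` → no match
3 → no match
4. `122` → no match

none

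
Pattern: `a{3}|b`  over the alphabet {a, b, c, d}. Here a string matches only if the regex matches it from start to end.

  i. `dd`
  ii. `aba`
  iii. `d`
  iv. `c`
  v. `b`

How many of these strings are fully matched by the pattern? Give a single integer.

1

i → no match
ii → no match
iii → no match
iv → no match
v → match
Total matched: 1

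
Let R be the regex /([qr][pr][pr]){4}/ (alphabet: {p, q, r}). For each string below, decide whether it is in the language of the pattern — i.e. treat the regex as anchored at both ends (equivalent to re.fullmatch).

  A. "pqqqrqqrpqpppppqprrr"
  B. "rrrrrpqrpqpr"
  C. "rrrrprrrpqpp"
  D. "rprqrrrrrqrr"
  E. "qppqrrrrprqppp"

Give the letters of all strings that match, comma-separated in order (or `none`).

A → no match
B. "rrrrrpqrpqpr" → match
C. "rrrrprrrpqpp" → match
D. "rprqrrrrrqrr" → match
E → no match

B, C, D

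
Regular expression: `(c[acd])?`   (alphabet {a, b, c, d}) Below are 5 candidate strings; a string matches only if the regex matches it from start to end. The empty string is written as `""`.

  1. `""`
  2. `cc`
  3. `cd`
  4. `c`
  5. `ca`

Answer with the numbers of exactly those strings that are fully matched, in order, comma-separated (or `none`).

1. `""` → match
2. `cc` → match
3. `cd` → match
4. `c` → no match
5. `ca` → match

1, 2, 3, 5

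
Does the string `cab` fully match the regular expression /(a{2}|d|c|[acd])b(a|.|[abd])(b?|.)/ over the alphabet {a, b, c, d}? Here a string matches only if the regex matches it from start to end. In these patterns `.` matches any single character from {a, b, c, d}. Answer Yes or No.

No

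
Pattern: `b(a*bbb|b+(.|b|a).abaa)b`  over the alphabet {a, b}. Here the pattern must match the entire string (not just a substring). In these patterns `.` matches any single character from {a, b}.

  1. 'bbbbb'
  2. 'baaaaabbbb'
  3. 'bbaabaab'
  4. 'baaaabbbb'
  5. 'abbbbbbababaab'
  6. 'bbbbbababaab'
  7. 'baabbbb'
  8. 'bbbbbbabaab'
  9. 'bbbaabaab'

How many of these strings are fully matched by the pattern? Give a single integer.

7

1 → match
2 → match
3 → no match
4 → match
5 → no match — must start with 'b'
6 → match
7 → match
8 → match
9 → match
Total matched: 7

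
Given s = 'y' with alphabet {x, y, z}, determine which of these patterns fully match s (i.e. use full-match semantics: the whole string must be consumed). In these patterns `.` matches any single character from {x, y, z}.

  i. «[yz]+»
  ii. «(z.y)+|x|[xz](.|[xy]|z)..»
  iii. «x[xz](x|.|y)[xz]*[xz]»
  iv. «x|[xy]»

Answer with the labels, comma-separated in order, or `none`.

i → match
ii → no match
iii → no match — must start with 'x'
iv → match

i, iv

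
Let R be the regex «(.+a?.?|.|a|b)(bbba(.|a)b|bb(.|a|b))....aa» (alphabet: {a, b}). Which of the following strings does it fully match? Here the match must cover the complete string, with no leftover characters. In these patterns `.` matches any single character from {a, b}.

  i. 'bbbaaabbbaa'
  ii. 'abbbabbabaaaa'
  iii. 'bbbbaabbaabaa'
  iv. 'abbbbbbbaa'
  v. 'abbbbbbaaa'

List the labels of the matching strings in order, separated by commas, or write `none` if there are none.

ii, iii, iv, v

i. 'bbbaaabbbaa' → no match
ii → match
iii → match
iv. 'abbbbbbbaa' → match
v. 'abbbbbbaaa' → match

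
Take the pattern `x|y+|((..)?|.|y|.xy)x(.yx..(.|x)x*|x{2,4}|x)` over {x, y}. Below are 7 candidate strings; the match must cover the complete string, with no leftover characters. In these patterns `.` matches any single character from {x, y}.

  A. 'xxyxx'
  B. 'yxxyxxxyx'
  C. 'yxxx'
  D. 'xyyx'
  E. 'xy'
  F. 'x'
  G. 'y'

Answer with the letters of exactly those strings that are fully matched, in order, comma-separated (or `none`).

A → match
B → match
C → match
D → no match
E → no match
F → match
G → match

A, B, C, F, G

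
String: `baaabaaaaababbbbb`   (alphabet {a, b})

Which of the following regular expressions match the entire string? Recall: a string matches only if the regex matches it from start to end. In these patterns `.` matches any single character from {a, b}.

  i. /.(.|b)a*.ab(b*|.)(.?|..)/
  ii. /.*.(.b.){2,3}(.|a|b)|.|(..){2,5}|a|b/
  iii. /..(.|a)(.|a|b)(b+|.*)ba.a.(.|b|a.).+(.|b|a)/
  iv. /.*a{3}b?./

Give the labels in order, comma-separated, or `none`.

iii

i → no match
ii → no match
iii → match
iv → no match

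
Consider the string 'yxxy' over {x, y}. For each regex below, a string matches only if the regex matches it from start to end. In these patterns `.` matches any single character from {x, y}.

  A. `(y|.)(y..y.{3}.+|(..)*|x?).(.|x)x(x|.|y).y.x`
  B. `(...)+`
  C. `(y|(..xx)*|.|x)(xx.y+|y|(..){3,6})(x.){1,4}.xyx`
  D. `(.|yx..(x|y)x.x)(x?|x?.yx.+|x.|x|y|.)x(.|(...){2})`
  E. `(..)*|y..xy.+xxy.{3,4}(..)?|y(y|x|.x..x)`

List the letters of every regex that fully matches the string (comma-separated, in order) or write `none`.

A → no match — must end with 'x'
B → no match
C → no match — must end with 'xyx'
D → match
E → match

D, E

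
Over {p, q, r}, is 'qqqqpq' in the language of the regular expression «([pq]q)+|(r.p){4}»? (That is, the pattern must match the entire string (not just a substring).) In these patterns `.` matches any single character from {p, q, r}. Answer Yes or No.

Yes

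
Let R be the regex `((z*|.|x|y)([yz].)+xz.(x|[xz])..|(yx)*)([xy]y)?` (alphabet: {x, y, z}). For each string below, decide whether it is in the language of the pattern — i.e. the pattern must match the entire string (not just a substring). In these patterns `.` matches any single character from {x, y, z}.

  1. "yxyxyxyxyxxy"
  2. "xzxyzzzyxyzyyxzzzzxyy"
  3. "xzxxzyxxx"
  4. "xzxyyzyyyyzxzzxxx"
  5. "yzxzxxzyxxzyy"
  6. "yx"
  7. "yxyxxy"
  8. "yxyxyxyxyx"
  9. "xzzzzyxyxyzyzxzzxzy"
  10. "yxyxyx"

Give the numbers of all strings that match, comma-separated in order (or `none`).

1 → match
2 → match
3 → match
4 → match
5 → match
6 → match
7 → match
8 → match
9 → match
10 → match

1, 2, 3, 4, 5, 6, 7, 8, 9, 10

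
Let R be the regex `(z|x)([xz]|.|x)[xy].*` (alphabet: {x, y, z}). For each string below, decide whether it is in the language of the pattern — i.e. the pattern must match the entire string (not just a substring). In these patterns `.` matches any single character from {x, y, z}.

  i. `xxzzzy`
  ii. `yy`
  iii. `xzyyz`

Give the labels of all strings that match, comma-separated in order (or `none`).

i. `xxzzzy` → no match
ii. `yy` → no match
iii. `xzyyz` → match

iii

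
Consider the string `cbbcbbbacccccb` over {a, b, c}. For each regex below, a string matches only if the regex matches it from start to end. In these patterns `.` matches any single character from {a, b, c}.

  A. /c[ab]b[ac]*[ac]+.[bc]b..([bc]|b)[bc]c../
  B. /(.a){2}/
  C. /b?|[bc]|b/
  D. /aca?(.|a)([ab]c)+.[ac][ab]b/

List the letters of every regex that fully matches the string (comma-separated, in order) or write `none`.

A

A → match
B → no match — must end with `a`
C → no match
D → no match — must start with `ac`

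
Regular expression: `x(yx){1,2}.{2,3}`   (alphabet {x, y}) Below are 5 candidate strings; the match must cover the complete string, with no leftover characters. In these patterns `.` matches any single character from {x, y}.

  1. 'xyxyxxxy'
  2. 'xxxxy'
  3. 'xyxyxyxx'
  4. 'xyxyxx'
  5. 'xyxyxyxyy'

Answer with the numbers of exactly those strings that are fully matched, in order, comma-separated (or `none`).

1 → match
2 → no match — must start with 'xyx'
3 → match
4 → match
5 → no match

1, 3, 4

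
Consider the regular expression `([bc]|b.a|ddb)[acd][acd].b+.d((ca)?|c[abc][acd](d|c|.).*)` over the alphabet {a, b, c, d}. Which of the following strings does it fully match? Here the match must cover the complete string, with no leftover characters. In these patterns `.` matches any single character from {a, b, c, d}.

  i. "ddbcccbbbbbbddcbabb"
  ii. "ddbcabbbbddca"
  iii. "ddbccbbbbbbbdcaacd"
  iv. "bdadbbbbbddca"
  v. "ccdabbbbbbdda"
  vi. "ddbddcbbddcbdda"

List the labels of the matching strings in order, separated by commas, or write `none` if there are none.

i → match
ii → match
iii → match
iv → match
v → no match
vi → match

i, ii, iii, iv, vi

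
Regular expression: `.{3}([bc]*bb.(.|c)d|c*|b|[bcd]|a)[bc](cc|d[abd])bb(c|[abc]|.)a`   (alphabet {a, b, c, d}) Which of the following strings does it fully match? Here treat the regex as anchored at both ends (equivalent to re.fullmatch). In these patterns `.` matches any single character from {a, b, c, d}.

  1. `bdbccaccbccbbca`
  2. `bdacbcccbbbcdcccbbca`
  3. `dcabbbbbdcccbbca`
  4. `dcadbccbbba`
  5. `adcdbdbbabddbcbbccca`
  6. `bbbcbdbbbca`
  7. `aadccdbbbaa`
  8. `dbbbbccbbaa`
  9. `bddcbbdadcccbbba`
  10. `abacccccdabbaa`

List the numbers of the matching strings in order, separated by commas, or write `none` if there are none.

2, 3, 4, 6, 7, 8, 9, 10

1 → no match
2 → match
3 → match
4 → match
5 → no match
6 → match
7 → match
8 → match
9 → match
10 → match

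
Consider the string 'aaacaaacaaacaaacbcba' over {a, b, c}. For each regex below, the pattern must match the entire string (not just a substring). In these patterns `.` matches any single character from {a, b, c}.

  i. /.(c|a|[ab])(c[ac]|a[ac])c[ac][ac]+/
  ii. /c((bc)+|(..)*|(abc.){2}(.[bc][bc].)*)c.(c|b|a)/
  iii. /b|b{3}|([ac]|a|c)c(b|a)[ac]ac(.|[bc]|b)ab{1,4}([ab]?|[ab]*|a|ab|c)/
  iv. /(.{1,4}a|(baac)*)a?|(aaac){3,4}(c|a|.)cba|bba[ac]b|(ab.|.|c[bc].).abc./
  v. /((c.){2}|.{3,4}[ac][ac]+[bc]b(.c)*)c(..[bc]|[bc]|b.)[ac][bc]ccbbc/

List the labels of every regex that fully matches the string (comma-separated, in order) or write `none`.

i → no match
ii → no match — must start with 'c'
iii → no match
iv → match
v → no match — must end with 'ccbbc'

iv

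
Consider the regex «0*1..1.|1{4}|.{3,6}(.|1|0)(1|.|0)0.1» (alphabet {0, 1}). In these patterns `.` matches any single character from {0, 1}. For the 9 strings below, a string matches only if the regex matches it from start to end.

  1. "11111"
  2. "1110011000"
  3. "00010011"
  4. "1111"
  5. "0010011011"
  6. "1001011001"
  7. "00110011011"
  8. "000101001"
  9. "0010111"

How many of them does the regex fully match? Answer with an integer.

8

1 → match
2 → no match
3 → match
4 → match
5 → match
6 → match
7 → match
8 → match
9 → match
Total matched: 8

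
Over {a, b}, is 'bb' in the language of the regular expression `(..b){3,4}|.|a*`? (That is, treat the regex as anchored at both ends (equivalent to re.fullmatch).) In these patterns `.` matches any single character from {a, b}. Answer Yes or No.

No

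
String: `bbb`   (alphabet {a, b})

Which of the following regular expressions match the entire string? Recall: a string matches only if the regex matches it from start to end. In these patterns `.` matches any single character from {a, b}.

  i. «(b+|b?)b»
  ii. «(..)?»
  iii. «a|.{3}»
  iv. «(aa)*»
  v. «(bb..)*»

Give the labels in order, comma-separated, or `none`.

i → match
ii → no match
iii → match
iv → no match
v → no match

i, iii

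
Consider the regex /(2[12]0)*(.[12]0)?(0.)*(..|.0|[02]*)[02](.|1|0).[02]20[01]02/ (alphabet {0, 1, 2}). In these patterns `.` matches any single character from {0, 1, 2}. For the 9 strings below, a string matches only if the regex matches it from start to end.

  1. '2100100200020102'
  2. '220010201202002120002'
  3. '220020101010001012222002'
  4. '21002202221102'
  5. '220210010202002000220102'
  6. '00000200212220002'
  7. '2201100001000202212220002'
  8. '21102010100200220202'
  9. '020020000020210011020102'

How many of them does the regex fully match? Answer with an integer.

1 → match
2 → no match
3 → no match
4 → no match
5 → match
6 → match
7 → match
8 → no match
9 → match
Total matched: 5

5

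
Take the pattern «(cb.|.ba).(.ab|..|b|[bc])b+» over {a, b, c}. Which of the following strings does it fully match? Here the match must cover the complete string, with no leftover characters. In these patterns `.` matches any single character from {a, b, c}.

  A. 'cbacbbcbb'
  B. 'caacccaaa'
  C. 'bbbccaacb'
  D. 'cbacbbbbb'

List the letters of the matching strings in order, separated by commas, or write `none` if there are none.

D

A → no match
B → no match — must end with 'b'
C → no match
D → match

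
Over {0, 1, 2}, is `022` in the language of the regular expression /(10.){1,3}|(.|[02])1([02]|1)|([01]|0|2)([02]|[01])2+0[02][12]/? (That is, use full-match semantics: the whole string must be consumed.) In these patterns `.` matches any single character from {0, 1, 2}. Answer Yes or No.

No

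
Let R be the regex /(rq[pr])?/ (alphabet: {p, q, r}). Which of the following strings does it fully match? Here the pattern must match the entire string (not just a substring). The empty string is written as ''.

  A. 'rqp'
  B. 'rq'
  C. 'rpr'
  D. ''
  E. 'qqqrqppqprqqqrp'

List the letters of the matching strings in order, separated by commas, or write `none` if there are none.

A, D

A → match
B → no match
C → no match
D → match
E → no match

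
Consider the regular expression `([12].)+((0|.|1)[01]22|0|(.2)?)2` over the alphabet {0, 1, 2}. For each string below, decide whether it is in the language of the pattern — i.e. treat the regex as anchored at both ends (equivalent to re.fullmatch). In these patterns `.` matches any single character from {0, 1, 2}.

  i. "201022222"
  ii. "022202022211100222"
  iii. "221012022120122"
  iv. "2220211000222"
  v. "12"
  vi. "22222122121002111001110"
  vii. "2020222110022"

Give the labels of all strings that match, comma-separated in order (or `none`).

i. "201022222" → match
ii → no match
iii → no match
iv → match
v. "12" → no match
vi → no match — must end with "2"
vii → match

i, iv, vii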